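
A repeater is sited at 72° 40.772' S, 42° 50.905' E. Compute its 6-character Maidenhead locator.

LB17kh

Add 180° to longitude and 90° to latitude: 222.8484, 17.3205.
Field: lon ⌊222.8484/20⌋ = 11 → L; lat ⌊17.3205/10⌋ = 1 → B.
Square: lon ⌊2.8484/2⌋ = 1; lat ⌊7.3205/1⌋ = 7.
Subsquare: lon ⌊0.8484/0.0833333⌋ = 10 → k; lat ⌊0.3205/0.0416667⌋ = 7 → h.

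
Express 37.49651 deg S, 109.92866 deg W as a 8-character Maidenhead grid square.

DF52am80

Add 180° to longitude and 90° to latitude: 70.07134, 52.50349.
Field: lon ⌊70.07134/20⌋ = 3 → D; lat ⌊52.50349/10⌋ = 5 → F.
Square: lon ⌊10.07134/2⌋ = 5; lat ⌊2.50349/1⌋ = 2.
Subsquare: lon ⌊0.07134/0.0833333⌋ = 0 → a; lat ⌊0.50349/0.0416667⌋ = 12 → m.
Extended square: lon ⌊0.07134/0.00833333⌋ = 8; lat ⌊0.00349/0.00416667⌋ = 0.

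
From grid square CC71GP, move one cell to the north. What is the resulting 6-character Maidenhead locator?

CC71gq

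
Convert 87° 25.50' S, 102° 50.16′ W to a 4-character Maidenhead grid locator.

Shift to the Maidenhead origin (180°W, 90°S): lon 77.16, lat 2.58.
Field: lon ⌊77.16/20⌋ = 3 → D; lat ⌊2.58/10⌋ = 0 → A.
Square: lon ⌊17.16/2⌋ = 8; lat ⌊2.58/1⌋ = 2.

DA82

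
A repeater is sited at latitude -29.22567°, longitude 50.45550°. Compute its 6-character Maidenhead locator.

LG50fs

Shift to the Maidenhead origin (180°W, 90°S): lon 230.4555, lat 60.7743.
Field: 230.4555/20 → 11 → L, 60.7743/10 → 6 → G; chars LG.
Square: 10.4555/2 → 5, 0.7743/1 → 0; chars 50.
Subsquare: 0.4555/0.0833333 → 5 → f, 0.7743/0.0416667 → 18 → s; chars fs.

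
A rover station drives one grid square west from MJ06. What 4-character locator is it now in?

Longitude square 0; −1 → -1, wraps to 9, carry into field.
Longitude field M = 12; −1 → 11 = L.
The latitude characters are unchanged.

LJ96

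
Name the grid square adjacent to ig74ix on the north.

IG75ia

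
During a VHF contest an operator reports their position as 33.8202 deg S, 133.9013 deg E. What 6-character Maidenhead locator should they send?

PF66we

Shift to the Maidenhead origin (180°W, 90°S): lon 313.9013, lat 56.1798.
Field (20°×10°, letters A–R): 313.9013/20 → 15 → P, 56.1798/10 → 5 → F; chars PF.
Square (2°×1°, digits 0–9): 13.9013/2 → 6, 6.1798/1 → 6; chars 66.
Subsquare (5′×2.5′, letters a–x): 1.9013/0.0833333 → 22 → w, 0.1798/0.0416667 → 4 → e; chars we.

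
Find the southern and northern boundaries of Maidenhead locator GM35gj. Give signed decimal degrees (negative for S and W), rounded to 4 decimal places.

35.3750, 35.4167

Field G=6, M=12: +6·20° lon, +12·10° lat → SW at lon -60°, lat 30°.
Square 3, 5: +3·2° lon, +5·1° lat → SW at lon -54°, lat 35°.
Subsquare g=6, j=9: +6·0.0833333° lon, +9·0.0416667° lat → SW at lon -53.5°, lat 35.375°.
Cell spans 0.0833333° lon × 0.0416667° lat.
south 35.3750, north 35.4167.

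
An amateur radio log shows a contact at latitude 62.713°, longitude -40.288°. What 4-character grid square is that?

Offset from 180°W / 90°S: lon 139.71°, lat 152.71°.
Field: 139.71/20 → 6 → G, 152.71/10 → 15 → P; chars GP.
Square: 19.71/2 → 9, 2.71/1 → 2; chars 92.

GP92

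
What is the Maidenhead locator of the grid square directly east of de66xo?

DE76ao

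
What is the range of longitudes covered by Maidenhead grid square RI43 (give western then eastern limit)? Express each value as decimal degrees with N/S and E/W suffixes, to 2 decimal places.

168.00° E, 170.00° E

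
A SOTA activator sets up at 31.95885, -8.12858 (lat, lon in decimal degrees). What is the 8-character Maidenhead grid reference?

IM51wx40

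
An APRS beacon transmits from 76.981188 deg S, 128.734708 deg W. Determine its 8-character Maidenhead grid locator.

Offset from 180°W / 90°S: lon 51.26529°, lat 13.01881°.
Field: lon ⌊51.26529/20⌋ = 2 → C; lat ⌊13.01881/10⌋ = 1 → B.
Square: lon ⌊11.26529/2⌋ = 5; lat ⌊3.01881/1⌋ = 3.
Subsquare: lon ⌊1.26529/0.0833333⌋ = 15 → p; lat ⌊0.01881/0.0416667⌋ = 0 → a.
Extended square: lon ⌊0.01529/0.00833333⌋ = 1; lat ⌊0.01881/0.00416667⌋ = 4.

CB53pa14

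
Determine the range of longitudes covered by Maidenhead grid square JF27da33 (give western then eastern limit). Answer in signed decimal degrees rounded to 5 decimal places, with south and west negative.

4.27500, 4.28333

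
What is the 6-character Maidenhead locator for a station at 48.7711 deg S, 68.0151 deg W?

FE51xf

Add 180° to longitude and 90° to latitude: 111.9849, 41.2289.
Field: 111.9849/20 → 5 → F, 41.2289/10 → 4 → E; chars FE.
Square: 11.9849/2 → 5, 1.2289/1 → 1; chars 51.
Subsquare: 1.9849/0.0833333 → 23 → x, 0.2289/0.0416667 → 5 → f; chars xf.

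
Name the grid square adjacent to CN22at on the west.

CN12xt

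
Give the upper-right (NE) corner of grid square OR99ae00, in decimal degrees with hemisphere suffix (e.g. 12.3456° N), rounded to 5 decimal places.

89.17083° N, 118.00833° E

Field O=14, R=17: +14·20° lon, +17·10° lat → SW at lon 100°, lat 80°.
Square 9, 9: +9·2° lon, +9·1° lat → SW at lon 118°, lat 89°.
Subsquare a=0, e=4: +0·0.0833333° lon, +4·0.0416667° lat → SW at lon 118°, lat 89.1667°.
Extended square 0, 0: +0·0.00833333° lon, +0·0.00416667° lat → SW at lon 118°, lat 89.1667°.
Cell spans 0.00833333° lon × 0.00416667° lat. NE corner is SW corner plus one full cell.
latitude 89.17083° N, longitude 118.00833° E.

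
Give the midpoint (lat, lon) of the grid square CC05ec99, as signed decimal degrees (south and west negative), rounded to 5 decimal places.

Field C=2, C=2: +2·20° lon, +2·10° lat → SW at lon -140°, lat -70°.
Square 0, 5: +0·2° lon, +5·1° lat → SW at lon -140°, lat -65°.
Subsquare e=4, c=2: +4·0.0833333° lon, +2·0.0416667° lat → SW at lon -139.667°, lat -64.9167°.
Extended square 9, 9: +9·0.00833333° lon, +9·0.00416667° lat → SW at lon -139.592°, lat -64.8792°.
Cell spans 0.00833333° lon × 0.00416667° lat. Centre is SW corner plus half of each.
latitude -64.87708, longitude -139.58750.

-64.87708, -139.58750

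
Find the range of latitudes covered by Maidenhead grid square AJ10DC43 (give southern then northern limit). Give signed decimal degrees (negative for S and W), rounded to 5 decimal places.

Field A=0, J=9: +0·20° lon, +9·10° lat → SW at lon -180°, lat 0°.
Square 1, 0: +1·2° lon, +0·1° lat → SW at lon -178°, lat 0°.
Subsquare d=3, c=2: +3·0.0833333° lon, +2·0.0416667° lat → SW at lon -177.75°, lat 0.0833333°.
Extended square 4, 3: +4·0.00833333° lon, +3·0.00416667° lat → SW at lon -177.717°, lat 0.0958333°.
Cell spans 0.00833333° lon × 0.00416667° lat.
south 0.09583, north 0.10000.

0.09583, 0.10000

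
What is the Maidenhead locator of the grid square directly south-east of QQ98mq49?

QQ98mq58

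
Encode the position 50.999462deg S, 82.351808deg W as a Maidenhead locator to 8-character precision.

Add 180° to longitude and 90° to latitude: 97.64819, 39.00054.
Field: lon ⌊97.64819/20⌋ = 4 → E; lat ⌊39.00054/10⌋ = 3 → D.
Square: lon ⌊17.64819/2⌋ = 8; lat ⌊9.00054/1⌋ = 9.
Subsquare: lon ⌊1.64819/0.0833333⌋ = 19 → t; lat ⌊0.00054/0.0416667⌋ = 0 → a.
Extended square: lon ⌊0.06486/0.00833333⌋ = 7; lat ⌊0.00054/0.00416667⌋ = 0.

ED89ta70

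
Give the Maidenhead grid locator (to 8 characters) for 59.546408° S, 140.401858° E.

QD00ek88

Shift to the Maidenhead origin (180°W, 90°S): lon 320.40186, lat 30.45359.
Field (20°×10°, letters A–R): 320.40186/20 → 16 → Q, 30.45359/10 → 3 → D; chars QD.
Square (2°×1°, digits 0–9): 0.40186/2 → 0, 0.45359/1 → 0; chars 00.
Subsquare (5′×2.5′, letters a–x): 0.40186/0.0833333 → 4 → e, 0.45359/0.0416667 → 10 → k; chars ek.
Extended square (30″×15″, digits 0–9): 0.06852/0.00833333 → 8, 0.03693/0.00416667 → 8; chars 88.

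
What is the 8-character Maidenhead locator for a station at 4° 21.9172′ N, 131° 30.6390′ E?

PJ54si17

Offset from 180°W / 90°S: lon 311.51065°, lat 94.36529°.
Field: lon ⌊311.51065/20⌋ = 15 → P; lat ⌊94.36529/10⌋ = 9 → J.
Square: lon ⌊11.51065/2⌋ = 5; lat ⌊4.36529/1⌋ = 4.
Subsquare: lon ⌊1.51065/0.0833333⌋ = 18 → s; lat ⌊0.36529/0.0416667⌋ = 8 → i.
Extended square: lon ⌊0.01065/0.00833333⌋ = 1; lat ⌊0.03195/0.00416667⌋ = 7.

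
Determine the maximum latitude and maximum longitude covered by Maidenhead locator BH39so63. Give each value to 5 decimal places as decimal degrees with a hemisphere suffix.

10.40000° S, 152.44167° W

Field B=1, H=7: +1·20° lon, +7·10° lat → SW at lon -160°, lat -20°.
Square 3, 9: +3·2° lon, +9·1° lat → SW at lon -154°, lat -11°.
Subsquare s=18, o=14: +18·0.0833333° lon, +14·0.0416667° lat → SW at lon -152.5°, lat -10.4167°.
Extended square 6, 3: +6·0.00833333° lon, +3·0.00416667° lat → SW at lon -152.45°, lat -10.4042°.
Cell spans 0.00833333° lon × 0.00416667° lat. NE corner is SW corner plus one full cell.
latitude 10.40000° S, longitude 152.44167° W.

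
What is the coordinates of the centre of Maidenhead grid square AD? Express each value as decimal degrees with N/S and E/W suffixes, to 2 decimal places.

Field A=0, D=3: +0·20° lon, +3·10° lat → SW at lon -180°, lat -60°.
Cell spans 20° lon × 10° lat. Centre is SW corner plus half of each.
latitude 55.00° S, longitude 170.00° W.

55.00° S, 170.00° W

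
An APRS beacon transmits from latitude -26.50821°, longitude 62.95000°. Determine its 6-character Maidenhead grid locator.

MG13ll

Add 180° to longitude and 90° to latitude: 242.9500, 63.4918.
Field (20°×10°, letters A–R): lon ⌊242.9500/20⌋ = 12 → M; lat ⌊63.4918/10⌋ = 6 → G.
Square (2°×1°, digits 0–9): lon ⌊2.9500/2⌋ = 1; lat ⌊3.4918/1⌋ = 3.
Subsquare (5′×2.5′, letters a–x): lon ⌊0.9500/0.0833333⌋ = 11 → l; lat ⌊0.4918/0.0416667⌋ = 11 → l.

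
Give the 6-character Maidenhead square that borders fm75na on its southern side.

FM74nx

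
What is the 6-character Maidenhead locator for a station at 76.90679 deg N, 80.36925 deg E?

NQ06ev

Add 180° to longitude and 90° to latitude: 260.3692, 166.9068.
Field: 260.3692/20 → 13 → N, 166.9068/10 → 16 → Q; chars NQ.
Square: 0.3692/2 → 0, 6.9068/1 → 6; chars 06.
Subsquare: 0.3692/0.0833333 → 4 → e, 0.9068/0.0416667 → 21 → v; chars ev.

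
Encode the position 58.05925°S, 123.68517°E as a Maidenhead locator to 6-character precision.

PD11uw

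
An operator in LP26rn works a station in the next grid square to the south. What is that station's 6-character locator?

Latitude subsquare n = 13; −1 → 12 = m.
The longitude characters are unchanged.

LP26rm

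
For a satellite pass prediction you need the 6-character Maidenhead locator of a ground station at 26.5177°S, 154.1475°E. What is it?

Shift to the Maidenhead origin (180°W, 90°S): lon 334.1475, lat 63.4823.
Field: 334.1475/20 → 16 → Q, 63.4823/10 → 6 → G; chars QG.
Square: 14.1475/2 → 7, 3.4823/1 → 3; chars 73.
Subsquare: 0.1475/0.0833333 → 1 → b, 0.4823/0.0416667 → 11 → l; chars bl.

QG73bl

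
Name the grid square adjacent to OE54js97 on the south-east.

Longitude extended square 9; +1 → 10, wraps to 0, carry into subsquare.
Longitude subsquare j = 9; +1 → 10 = k.
Latitude extended square 7; −1 → 6.

OE54ks06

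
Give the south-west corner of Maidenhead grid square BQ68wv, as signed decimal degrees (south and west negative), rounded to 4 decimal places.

Field B=1, Q=16: +1·20° lon, +16·10° lat → SW at lon -160°, lat 70°.
Square 6, 8: +6·2° lon, +8·1° lat → SW at lon -148°, lat 78°.
Subsquare w=22, v=21: +22·0.0833333° lon, +21·0.0416667° lat → SW at lon -146.167°, lat 78.875°.
latitude 78.8750, longitude -146.1667.

78.8750, -146.1667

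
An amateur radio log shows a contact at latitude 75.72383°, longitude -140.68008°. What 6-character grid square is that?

Shift to the Maidenhead origin (180°W, 90°S): lon 39.3199, lat 165.7238.
Field: 39.3199/20 → 1 → B, 165.7238/10 → 16 → Q; chars BQ.
Square: 19.3199/2 → 9, 5.7238/1 → 5; chars 95.
Subsquare: 1.3199/0.0833333 → 15 → p, 0.7238/0.0416667 → 17 → r; chars pr.

BQ95pr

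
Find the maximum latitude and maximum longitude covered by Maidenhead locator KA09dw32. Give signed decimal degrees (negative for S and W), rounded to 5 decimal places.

-80.07083, 20.28333

Field K=10, A=0: +10·20° lon, +0·10° lat → SW at lon 20°, lat -90°.
Square 0, 9: +0·2° lon, +9·1° lat → SW at lon 20°, lat -81°.
Subsquare d=3, w=22: +3·0.0833333° lon, +22·0.0416667° lat → SW at lon 20.25°, lat -80.0833°.
Extended square 3, 2: +3·0.00833333° lon, +2·0.00416667° lat → SW at lon 20.275°, lat -80.075°.
Cell spans 0.00833333° lon × 0.00416667° lat. NE corner is SW corner plus one full cell.
latitude -80.07083, longitude 20.28333.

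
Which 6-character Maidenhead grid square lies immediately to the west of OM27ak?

Longitude subsquare a = 0; −1 → -1, wraps to 23 = x, carry into square.
Longitude square 2; −1 → 1.
The latitude characters are unchanged.

OM17xk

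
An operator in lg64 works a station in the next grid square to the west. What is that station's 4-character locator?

LG54

Longitude square 6; −1 → 5.
The latitude characters are unchanged.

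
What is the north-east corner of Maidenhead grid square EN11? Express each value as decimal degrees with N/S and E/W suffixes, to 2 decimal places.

42.00° N, 96.00° W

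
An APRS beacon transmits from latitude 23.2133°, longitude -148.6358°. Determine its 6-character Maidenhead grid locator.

Add 180° to longitude and 90° to latitude: 31.3642, 113.2133.
Field (20°×10°, letters A–R): 31.3642/20 → 1 → B, 113.2133/10 → 11 → L; chars BL.
Square (2°×1°, digits 0–9): 11.3642/2 → 5, 3.2133/1 → 3; chars 53.
Subsquare (5′×2.5′, letters a–x): 1.3642/0.0833333 → 16 → q, 0.2133/0.0416667 → 5 → f; chars qf.

BL53qf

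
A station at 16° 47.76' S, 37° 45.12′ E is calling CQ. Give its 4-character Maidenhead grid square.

KH83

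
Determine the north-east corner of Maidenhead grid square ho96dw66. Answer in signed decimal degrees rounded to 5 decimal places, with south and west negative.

56.94583, -21.69167

Field H=7, O=14: +7·20° lon, +14·10° lat → SW at lon -40°, lat 50°.
Square 9, 6: +9·2° lon, +6·1° lat → SW at lon -22°, lat 56°.
Subsquare d=3, w=22: +3·0.0833333° lon, +22·0.0416667° lat → SW at lon -21.75°, lat 56.9167°.
Extended square 6, 6: +6·0.00833333° lon, +6·0.00416667° lat → SW at lon -21.7°, lat 56.9417°.
Cell spans 0.00833333° lon × 0.00416667° lat. NE corner is SW corner plus one full cell.
latitude 56.94583, longitude -21.69167.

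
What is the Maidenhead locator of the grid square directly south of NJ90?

Latitude square 0; −1 → -1, wraps to 9, carry into field.
Latitude field J = 9; −1 → 8 = I.
The longitude characters are unchanged.

NI99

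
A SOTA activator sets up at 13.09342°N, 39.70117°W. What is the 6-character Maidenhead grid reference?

HK03dc

Offset from 180°W / 90°S: lon 140.2988°, lat 103.0934°.
Field: lon ⌊140.2988/20⌋ = 7 → H; lat ⌊103.0934/10⌋ = 10 → K.
Square: lon ⌊0.2988/2⌋ = 0; lat ⌊3.0934/1⌋ = 3.
Subsquare: lon ⌊0.2988/0.0833333⌋ = 3 → d; lat ⌊0.0934/0.0416667⌋ = 2 → c.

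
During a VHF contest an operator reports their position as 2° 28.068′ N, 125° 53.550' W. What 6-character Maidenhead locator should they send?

CJ72bl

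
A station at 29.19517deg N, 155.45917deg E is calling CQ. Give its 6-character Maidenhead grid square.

QL79re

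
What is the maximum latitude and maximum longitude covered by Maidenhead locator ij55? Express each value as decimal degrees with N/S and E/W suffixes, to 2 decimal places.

Field I=8, J=9: +8·20° lon, +9·10° lat → SW at lon -20°, lat 0°.
Square 5, 5: +5·2° lon, +5·1° lat → SW at lon -10°, lat 5°.
Cell spans 2° lon × 1° lat. NE corner is SW corner plus one full cell.
latitude 6.00° N, longitude 8.00° W.

6.00° N, 8.00° W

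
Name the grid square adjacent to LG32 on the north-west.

LG23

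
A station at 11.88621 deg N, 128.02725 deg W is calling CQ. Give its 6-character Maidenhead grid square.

Offset from 180°W / 90°S: lon 51.9727°, lat 101.8862°.
Field: lon ⌊51.9727/20⌋ = 2 → C; lat ⌊101.8862/10⌋ = 10 → K.
Square: lon ⌊11.9727/2⌋ = 5; lat ⌊1.8862/1⌋ = 1.
Subsquare: lon ⌊1.9727/0.0833333⌋ = 23 → x; lat ⌊0.8862/0.0416667⌋ = 21 → v.

CK51xv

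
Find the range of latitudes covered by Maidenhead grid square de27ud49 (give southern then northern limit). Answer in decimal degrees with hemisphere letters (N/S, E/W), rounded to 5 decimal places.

42.83750° S, 42.83333° S

Field D=3, E=4: +3·20° lon, +4·10° lat → SW at lon -120°, lat -50°.
Square 2, 7: +2·2° lon, +7·1° lat → SW at lon -116°, lat -43°.
Subsquare u=20, d=3: +20·0.0833333° lon, +3·0.0416667° lat → SW at lon -114.333°, lat -42.875°.
Extended square 4, 9: +4·0.00833333° lon, +9·0.00416667° lat → SW at lon -114.3°, lat -42.8375°.
Cell spans 0.00833333° lon × 0.00416667° lat.
south 42.83750° S, north 42.83333° S.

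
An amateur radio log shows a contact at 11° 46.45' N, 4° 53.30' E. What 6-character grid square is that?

JK21ks

Offset from 180°W / 90°S: lon 184.8883°, lat 101.7742°.
Field: lon ⌊184.8883/20⌋ = 9 → J; lat ⌊101.7742/10⌋ = 10 → K.
Square: lon ⌊4.8883/2⌋ = 2; lat ⌊1.7742/1⌋ = 1.
Subsquare: lon ⌊0.8883/0.0833333⌋ = 10 → k; lat ⌊0.7742/0.0416667⌋ = 18 → s.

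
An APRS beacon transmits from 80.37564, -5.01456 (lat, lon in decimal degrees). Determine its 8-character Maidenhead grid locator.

Shift to the Maidenhead origin (180°W, 90°S): lon 174.98544, lat 170.37564.
Field: lon ⌊174.98544/20⌋ = 8 → I; lat ⌊170.37564/10⌋ = 17 → R.
Square: lon ⌊14.98544/2⌋ = 7; lat ⌊0.37564/1⌋ = 0.
Subsquare: lon ⌊0.98544/0.0833333⌋ = 11 → l; lat ⌊0.37564/0.0416667⌋ = 9 → j.
Extended square: lon ⌊0.06877/0.00833333⌋ = 8; lat ⌊0.00064/0.00416667⌋ = 0.

IR70lj80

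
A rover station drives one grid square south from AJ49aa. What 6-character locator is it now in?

Latitude subsquare a = 0; −1 → -1, wraps to 23 = x, carry into square.
Latitude square 9; −1 → 8.
The longitude characters are unchanged.

AJ48ax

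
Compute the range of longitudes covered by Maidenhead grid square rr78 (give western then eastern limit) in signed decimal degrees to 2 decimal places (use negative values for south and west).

174.00, 176.00

Field R=17, R=17: +17·20° lon, +17·10° lat → SW at lon 160°, lat 80°.
Square 7, 8: +7·2° lon, +8·1° lat → SW at lon 174°, lat 88°.
Cell spans 2° lon × 1° lat.
west 174.00, east 176.00.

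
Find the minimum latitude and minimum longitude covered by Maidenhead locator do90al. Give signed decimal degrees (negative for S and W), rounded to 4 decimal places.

50.4583, -102.0000

Field D=3, O=14: +3·20° lon, +14·10° lat → SW at lon -120°, lat 50°.
Square 9, 0: +9·2° lon, +0·1° lat → SW at lon -102°, lat 50°.
Subsquare a=0, l=11: +0·0.0833333° lon, +11·0.0416667° lat → SW at lon -102°, lat 50.4583°.
latitude 50.4583, longitude -102.0000.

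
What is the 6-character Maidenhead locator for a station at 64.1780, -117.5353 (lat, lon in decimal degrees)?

DP14fe

Add 180° to longitude and 90° to latitude: 62.4647, 154.1780.
Field: 62.4647/20 → 3 → D, 154.1780/10 → 15 → P; chars DP.
Square: 2.4647/2 → 1, 4.1780/1 → 4; chars 14.
Subsquare: 0.4647/0.0833333 → 5 → f, 0.1780/0.0416667 → 4 → e; chars fe.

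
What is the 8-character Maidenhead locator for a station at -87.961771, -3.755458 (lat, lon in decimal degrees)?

Shift to the Maidenhead origin (180°W, 90°S): lon 176.24454, lat 2.03823.
Field: 176.24454/20 → 8 → I, 2.03823/10 → 0 → A; chars IA.
Square: 16.24454/2 → 8, 2.03823/1 → 2; chars 82.
Subsquare: 0.24454/0.0833333 → 2 → c, 0.03823/0.0416667 → 0 → a; chars ca.
Extended square: 0.07788/0.00833333 → 9, 0.03823/0.00416667 → 9; chars 99.

IA82ca99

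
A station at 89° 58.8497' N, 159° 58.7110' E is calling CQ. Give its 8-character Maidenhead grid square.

Offset from 180°W / 90°S: lon 339.97852°, lat 179.98083°.
Field (20°×10°, letters A–R): lon ⌊339.97852/20⌋ = 16 → Q; lat ⌊179.98083/10⌋ = 17 → R.
Square (2°×1°, digits 0–9): lon ⌊19.97852/2⌋ = 9; lat ⌊9.98083/1⌋ = 9.
Subsquare (5′×2.5′, letters a–x): lon ⌊1.97852/0.0833333⌋ = 23 → x; lat ⌊0.98083/0.0416667⌋ = 23 → x.
Extended square (30″×15″, digits 0–9): lon ⌊0.06185/0.00833333⌋ = 7; lat ⌊0.02250/0.00416667⌋ = 5.

QR99xx75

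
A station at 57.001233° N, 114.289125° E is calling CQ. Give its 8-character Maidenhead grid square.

OO77da40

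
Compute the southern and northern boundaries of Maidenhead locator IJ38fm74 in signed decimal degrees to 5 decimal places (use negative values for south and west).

Field I=8, J=9: +8·20° lon, +9·10° lat → SW at lon -20°, lat 0°.
Square 3, 8: +3·2° lon, +8·1° lat → SW at lon -14°, lat 8°.
Subsquare f=5, m=12: +5·0.0833333° lon, +12·0.0416667° lat → SW at lon -13.5833°, lat 8.5°.
Extended square 7, 4: +7·0.00833333° lon, +4·0.00416667° lat → SW at lon -13.525°, lat 8.51667°.
Cell spans 0.00833333° lon × 0.00416667° lat.
south 8.51667, north 8.52083.

8.51667, 8.52083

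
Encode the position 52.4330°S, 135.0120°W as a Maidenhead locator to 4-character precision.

Shift to the Maidenhead origin (180°W, 90°S): lon 44.99, lat 37.57.
Field: lon ⌊44.99/20⌋ = 2 → C; lat ⌊37.57/10⌋ = 3 → D.
Square: lon ⌊4.99/2⌋ = 2; lat ⌊7.57/1⌋ = 7.

CD27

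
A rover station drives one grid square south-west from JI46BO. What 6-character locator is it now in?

JI46an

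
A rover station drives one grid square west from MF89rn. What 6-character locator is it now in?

Longitude subsquare r = 17; −1 → 16 = q.
The latitude characters are unchanged.

MF89qn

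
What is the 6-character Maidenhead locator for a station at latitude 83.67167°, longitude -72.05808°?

FR33xq

Add 180° to longitude and 90° to latitude: 107.9419, 173.6717.
Field (20°×10°, letters A–R): 107.9419/20 → 5 → F, 173.6717/10 → 17 → R; chars FR.
Square (2°×1°, digits 0–9): 7.9419/2 → 3, 3.6717/1 → 3; chars 33.
Subsquare (5′×2.5′, letters a–x): 1.9419/0.0833333 → 23 → x, 0.6717/0.0416667 → 16 → q; chars xq.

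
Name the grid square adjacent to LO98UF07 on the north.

Latitude extended square 7; +1 → 8.
The longitude characters are unchanged.

LO98uf08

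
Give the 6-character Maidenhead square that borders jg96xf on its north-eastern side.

Longitude subsquare x = 23; +1 → 24, wraps to 0 = a, carry into square.
Longitude square 9; +1 → 10, wraps to 0, carry into field.
Longitude field J = 9; +1 → 10 = K.
Latitude subsquare f = 5; +1 → 6 = g.

KG06ag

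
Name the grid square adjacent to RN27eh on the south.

RN27eg

Latitude subsquare h = 7; −1 → 6 = g.
The longitude characters are unchanged.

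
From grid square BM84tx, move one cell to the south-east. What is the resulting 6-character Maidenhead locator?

BM84uw

Longitude subsquare t = 19; +1 → 20 = u.
Latitude subsquare x = 23; −1 → 22 = w.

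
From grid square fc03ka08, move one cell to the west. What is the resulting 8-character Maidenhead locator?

FC03ja98

Longitude extended square 0; −1 → -1, wraps to 9, carry into subsquare.
Longitude subsquare k = 10; −1 → 9 = j.
The latitude characters are unchanged.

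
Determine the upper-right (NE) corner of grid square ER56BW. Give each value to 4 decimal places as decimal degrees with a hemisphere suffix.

86.9583° N, 89.8333° W

Field E=4, R=17: +4·20° lon, +17·10° lat → SW at lon -100°, lat 80°.
Square 5, 6: +5·2° lon, +6·1° lat → SW at lon -90°, lat 86°.
Subsquare b=1, w=22: +1·0.0833333° lon, +22·0.0416667° lat → SW at lon -89.9167°, lat 86.9167°.
Cell spans 0.0833333° lon × 0.0416667° lat. NE corner is SW corner plus one full cell.
latitude 86.9583° N, longitude 89.8333° W.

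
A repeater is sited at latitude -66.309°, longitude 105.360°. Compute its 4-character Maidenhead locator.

OC23

Add 180° to longitude and 90° to latitude: 285.36, 23.69.
Field: lon ⌊285.36/20⌋ = 14 → O; lat ⌊23.69/10⌋ = 2 → C.
Square: lon ⌊5.36/2⌋ = 2; lat ⌊3.69/1⌋ = 3.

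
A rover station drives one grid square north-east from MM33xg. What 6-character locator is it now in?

Longitude subsquare x = 23; +1 → 24, wraps to 0 = a, carry into square.
Longitude square 3; +1 → 4.
Latitude subsquare g = 6; +1 → 7 = h.

MM43ah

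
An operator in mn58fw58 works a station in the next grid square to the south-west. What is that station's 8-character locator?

Longitude extended square 5; −1 → 4.
Latitude extended square 8; −1 → 7.

MN58fw47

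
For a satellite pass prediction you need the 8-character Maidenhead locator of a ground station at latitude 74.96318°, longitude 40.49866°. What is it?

Offset from 180°W / 90°S: lon 220.49866°, lat 164.96318°.
Field: 220.49866/20 → 11 → L, 164.96318/10 → 16 → Q; chars LQ.
Square: 0.49866/2 → 0, 4.96318/1 → 4; chars 04.
Subsquare: 0.49866/0.0833333 → 5 → f, 0.96318/0.0416667 → 23 → x; chars fx.
Extended square: 0.08199/0.00833333 → 9, 0.00485/0.00416667 → 1; chars 91.

LQ04fx91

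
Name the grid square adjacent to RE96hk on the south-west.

RE96gj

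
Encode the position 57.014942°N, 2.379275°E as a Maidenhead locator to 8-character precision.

JO17ea53

Shift to the Maidenhead origin (180°W, 90°S): lon 182.37928, lat 147.01494.
Field (20°×10°, letters A–R): lon ⌊182.37928/20⌋ = 9 → J; lat ⌊147.01494/10⌋ = 14 → O.
Square (2°×1°, digits 0–9): lon ⌊2.37928/2⌋ = 1; lat ⌊7.01494/1⌋ = 7.
Subsquare (5′×2.5′, letters a–x): lon ⌊0.37928/0.0833333⌋ = 4 → e; lat ⌊0.01494/0.0416667⌋ = 0 → a.
Extended square (30″×15″, digits 0–9): lon ⌊0.04594/0.00833333⌋ = 5; lat ⌊0.01494/0.00416667⌋ = 3.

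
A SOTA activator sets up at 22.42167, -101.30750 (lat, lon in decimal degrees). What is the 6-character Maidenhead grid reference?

Offset from 180°W / 90°S: lon 78.6925°, lat 112.4217°.
Field (20°×10°, letters A–R): lon ⌊78.6925/20⌋ = 3 → D; lat ⌊112.4217/10⌋ = 11 → L.
Square (2°×1°, digits 0–9): lon ⌊18.6925/2⌋ = 9; lat ⌊2.4217/1⌋ = 2.
Subsquare (5′×2.5′, letters a–x): lon ⌊0.6925/0.0833333⌋ = 8 → i; lat ⌊0.4217/0.0416667⌋ = 10 → k.

DL92ik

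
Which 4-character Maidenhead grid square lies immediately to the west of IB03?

HB93

Longitude square 0; −1 → -1, wraps to 9, carry into field.
Longitude field I = 8; −1 → 7 = H.
The latitude characters are unchanged.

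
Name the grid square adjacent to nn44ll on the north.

Latitude subsquare l = 11; +1 → 12 = m.
The longitude characters are unchanged.

NN44lm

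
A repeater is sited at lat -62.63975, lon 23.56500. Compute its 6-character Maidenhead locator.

KC17si

Offset from 180°W / 90°S: lon 203.5650°, lat 27.3603°.
Field: 203.5650/20 → 10 → K, 27.3603/10 → 2 → C; chars KC.
Square: 3.5650/2 → 1, 7.3603/1 → 7; chars 17.
Subsquare: 1.5650/0.0833333 → 18 → s, 0.3603/0.0416667 → 8 → i; chars si.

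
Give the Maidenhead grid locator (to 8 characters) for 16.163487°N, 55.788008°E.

LK76vd49

Offset from 180°W / 90°S: lon 235.78801°, lat 106.16349°.
Field: 235.78801/20 → 11 → L, 106.16349/10 → 10 → K; chars LK.
Square: 15.78801/2 → 7, 6.16349/1 → 6; chars 76.
Subsquare: 1.78801/0.0833333 → 21 → v, 0.16349/0.0416667 → 3 → d; chars vd.
Extended square: 0.03801/0.00833333 → 4, 0.03849/0.00416667 → 9; chars 49.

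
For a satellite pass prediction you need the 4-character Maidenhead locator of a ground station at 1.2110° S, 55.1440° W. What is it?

GI28

Add 180° to longitude and 90° to latitude: 124.86, 88.79.
Field (20°×10°, letters A–R): lon ⌊124.86/20⌋ = 6 → G; lat ⌊88.79/10⌋ = 8 → I.
Square (2°×1°, digits 0–9): lon ⌊4.86/2⌋ = 2; lat ⌊8.79/1⌋ = 8.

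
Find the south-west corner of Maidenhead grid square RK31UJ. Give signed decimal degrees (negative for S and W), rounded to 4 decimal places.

11.3750, 167.6667

Field R=17, K=10: +17·20° lon, +10·10° lat → SW at lon 160°, lat 10°.
Square 3, 1: +3·2° lon, +1·1° lat → SW at lon 166°, lat 11°.
Subsquare u=20, j=9: +20·0.0833333° lon, +9·0.0416667° lat → SW at lon 167.667°, lat 11.375°.
latitude 11.3750, longitude 167.6667.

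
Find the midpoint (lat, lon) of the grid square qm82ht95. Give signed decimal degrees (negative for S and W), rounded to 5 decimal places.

Field Q=16, M=12: +16·20° lon, +12·10° lat → SW at lon 140°, lat 30°.
Square 8, 2: +8·2° lon, +2·1° lat → SW at lon 156°, lat 32°.
Subsquare h=7, t=19: +7·0.0833333° lon, +19·0.0416667° lat → SW at lon 156.583°, lat 32.7917°.
Extended square 9, 5: +9·0.00833333° lon, +5·0.00416667° lat → SW at lon 156.658°, lat 32.8125°.
Cell spans 0.00833333° lon × 0.00416667° lat. Centre is SW corner plus half of each.
latitude 32.81458, longitude 156.66250.

32.81458, 156.66250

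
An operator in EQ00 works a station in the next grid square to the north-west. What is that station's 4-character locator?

DQ91

Longitude square 0; −1 → -1, wraps to 9, carry into field.
Longitude field E = 4; −1 → 3 = D.
Latitude square 0; +1 → 1.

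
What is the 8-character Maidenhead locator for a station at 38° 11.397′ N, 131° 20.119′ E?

PM58qe05

Offset from 180°W / 90°S: lon 311.33532°, lat 128.18995°.
Field: lon ⌊311.33532/20⌋ = 15 → P; lat ⌊128.18995/10⌋ = 12 → M.
Square: lon ⌊11.33532/2⌋ = 5; lat ⌊8.18995/1⌋ = 8.
Subsquare: lon ⌊1.33532/0.0833333⌋ = 16 → q; lat ⌊0.18995/0.0416667⌋ = 4 → e.
Extended square: lon ⌊0.00198/0.00833333⌋ = 0; lat ⌊0.02328/0.00416667⌋ = 5.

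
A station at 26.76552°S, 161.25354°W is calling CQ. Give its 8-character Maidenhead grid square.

Shift to the Maidenhead origin (180°W, 90°S): lon 18.74646, lat 63.23448.
Field: 18.74646/20 → 0 → A, 63.23448/10 → 6 → G; chars AG.
Square: 18.74646/2 → 9, 3.23448/1 → 3; chars 93.
Subsquare: 0.74646/0.0833333 → 8 → i, 0.23448/0.0416667 → 5 → f; chars if.
Extended square: 0.07979/0.00833333 → 9, 0.02615/0.00416667 → 6; chars 96.

AG93if96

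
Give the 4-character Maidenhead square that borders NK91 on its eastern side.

OK01

Longitude square 9; +1 → 10, wraps to 0, carry into field.
Longitude field N = 13; +1 → 14 = O.
The latitude characters are unchanged.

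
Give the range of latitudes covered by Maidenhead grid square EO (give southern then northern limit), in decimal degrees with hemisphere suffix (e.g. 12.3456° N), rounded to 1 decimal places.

Field E=4, O=14: +4·20° lon, +14·10° lat → SW at lon -100°, lat 50°.
Cell spans 20° lon × 10° lat.
south 50.0° N, north 60.0° N.

50.0° N, 60.0° N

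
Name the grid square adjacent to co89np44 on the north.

CO89np45

Latitude extended square 4; +1 → 5.
The longitude characters are unchanged.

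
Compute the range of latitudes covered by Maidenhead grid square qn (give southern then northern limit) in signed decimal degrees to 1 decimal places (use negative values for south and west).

Field Q=16, N=13: +16·20° lon, +13·10° lat → SW at lon 140°, lat 40°.
Cell spans 20° lon × 10° lat.
south 40.0, north 50.0.

40.0, 50.0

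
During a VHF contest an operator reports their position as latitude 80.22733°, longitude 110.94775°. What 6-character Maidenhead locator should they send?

Add 180° to longitude and 90° to latitude: 290.9477, 170.2273.
Field (20°×10°, letters A–R): 290.9477/20 → 14 → O, 170.2273/10 → 17 → R; chars OR.
Square (2°×1°, digits 0–9): 10.9477/2 → 5, 0.2273/1 → 0; chars 50.
Subsquare (5′×2.5′, letters a–x): 0.9477/0.0833333 → 11 → l, 0.2273/0.0416667 → 5 → f; chars lf.

OR50lf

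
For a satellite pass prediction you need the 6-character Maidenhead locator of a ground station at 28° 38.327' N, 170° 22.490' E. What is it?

Offset from 180°W / 90°S: lon 350.3748°, lat 118.6388°.
Field: 350.3748/20 → 17 → R, 118.6388/10 → 11 → L; chars RL.
Square: 10.3748/2 → 5, 8.6388/1 → 8; chars 58.
Subsquare: 0.3748/0.0833333 → 4 → e, 0.6388/0.0416667 → 15 → p; chars ep.

RL58ep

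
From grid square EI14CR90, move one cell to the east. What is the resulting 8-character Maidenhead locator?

Longitude extended square 9; +1 → 10, wraps to 0, carry into subsquare.
Longitude subsquare c = 2; +1 → 3 = d.
The latitude characters are unchanged.

EI14dr00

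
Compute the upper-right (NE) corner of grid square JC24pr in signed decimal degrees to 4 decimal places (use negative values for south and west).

-65.2500, 5.3333

Field J=9, C=2: +9·20° lon, +2·10° lat → SW at lon 0°, lat -70°.
Square 2, 4: +2·2° lon, +4·1° lat → SW at lon 4°, lat -66°.
Subsquare p=15, r=17: +15·0.0833333° lon, +17·0.0416667° lat → SW at lon 5.25°, lat -65.2917°.
Cell spans 0.0833333° lon × 0.0416667° lat. NE corner is SW corner plus one full cell.
latitude -65.2500, longitude 5.3333.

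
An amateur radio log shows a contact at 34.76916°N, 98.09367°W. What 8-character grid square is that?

EM04ws84

Add 180° to longitude and 90° to latitude: 81.90633, 124.76916.
Field (20°×10°, letters A–R): lon ⌊81.90633/20⌋ = 4 → E; lat ⌊124.76916/10⌋ = 12 → M.
Square (2°×1°, digits 0–9): lon ⌊1.90633/2⌋ = 0; lat ⌊4.76916/1⌋ = 4.
Subsquare (5′×2.5′, letters a–x): lon ⌊1.90633/0.0833333⌋ = 22 → w; lat ⌊0.76916/0.0416667⌋ = 18 → s.
Extended square (30″×15″, digits 0–9): lon ⌊0.07300/0.00833333⌋ = 8; lat ⌊0.01916/0.00416667⌋ = 4.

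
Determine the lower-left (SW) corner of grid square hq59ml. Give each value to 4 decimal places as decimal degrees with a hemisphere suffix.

Field H=7, Q=16: +7·20° lon, +16·10° lat → SW at lon -40°, lat 70°.
Square 5, 9: +5·2° lon, +9·1° lat → SW at lon -30°, lat 79°.
Subsquare m=12, l=11: +12·0.0833333° lon, +11·0.0416667° lat → SW at lon -29°, lat 79.4583°.
latitude 79.4583° N, longitude 29.0000° W.

79.4583° N, 29.0000° W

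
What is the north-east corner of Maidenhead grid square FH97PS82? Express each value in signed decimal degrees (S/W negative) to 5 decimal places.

Field F=5, H=7: +5·20° lon, +7·10° lat → SW at lon -80°, lat -20°.
Square 9, 7: +9·2° lon, +7·1° lat → SW at lon -62°, lat -13°.
Subsquare p=15, s=18: +15·0.0833333° lon, +18·0.0416667° lat → SW at lon -60.75°, lat -12.25°.
Extended square 8, 2: +8·0.00833333° lon, +2·0.00416667° lat → SW at lon -60.6833°, lat -12.2417°.
Cell spans 0.00833333° lon × 0.00416667° lat. NE corner is SW corner plus one full cell.
latitude -12.23750, longitude -60.67500.

-12.23750, -60.67500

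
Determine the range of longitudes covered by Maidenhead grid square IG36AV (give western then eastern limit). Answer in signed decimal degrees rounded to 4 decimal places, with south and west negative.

-14.0000, -13.9167

Field I=8, G=6: +8·20° lon, +6·10° lat → SW at lon -20°, lat -30°.
Square 3, 6: +3·2° lon, +6·1° lat → SW at lon -14°, lat -24°.
Subsquare a=0, v=21: +0·0.0833333° lon, +21·0.0416667° lat → SW at lon -14°, lat -23.125°.
Cell spans 0.0833333° lon × 0.0416667° lat.
west -14.0000, east -13.9167.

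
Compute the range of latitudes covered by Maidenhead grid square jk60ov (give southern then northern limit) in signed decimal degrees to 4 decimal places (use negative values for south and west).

Field J=9, K=10: +9·20° lon, +10·10° lat → SW at lon 0°, lat 10°.
Square 6, 0: +6·2° lon, +0·1° lat → SW at lon 12°, lat 10°.
Subsquare o=14, v=21: +14·0.0833333° lon, +21·0.0416667° lat → SW at lon 13.1667°, lat 10.875°.
Cell spans 0.0833333° lon × 0.0416667° lat.
south 10.8750, north 10.9167.

10.8750, 10.9167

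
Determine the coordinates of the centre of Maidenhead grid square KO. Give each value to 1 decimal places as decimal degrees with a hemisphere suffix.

55.0° N, 30.0° E

Field K=10, O=14: +10·20° lon, +14·10° lat → SW at lon 20°, lat 50°.
Cell spans 20° lon × 10° lat. Centre is SW corner plus half of each.
latitude 55.0° N, longitude 30.0° E.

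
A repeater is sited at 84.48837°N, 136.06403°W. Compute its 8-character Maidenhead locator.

Add 180° to longitude and 90° to latitude: 43.93597, 174.48837.
Field (20°×10°, letters A–R): 43.93597/20 → 2 → C, 174.48837/10 → 17 → R; chars CR.
Square (2°×1°, digits 0–9): 3.93597/2 → 1, 4.48837/1 → 4; chars 14.
Subsquare (5′×2.5′, letters a–x): 1.93597/0.0833333 → 23 → x, 0.48837/0.0416667 → 11 → l; chars xl.
Extended square (30″×15″, digits 0–9): 0.01930/0.00833333 → 2, 0.03004/0.00416667 → 7; chars 27.

CR14xl27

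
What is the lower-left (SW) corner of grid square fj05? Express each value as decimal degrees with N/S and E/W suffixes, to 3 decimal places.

5.000° N, 80.000° W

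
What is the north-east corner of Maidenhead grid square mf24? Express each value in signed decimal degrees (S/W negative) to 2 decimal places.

-35.00, 66.00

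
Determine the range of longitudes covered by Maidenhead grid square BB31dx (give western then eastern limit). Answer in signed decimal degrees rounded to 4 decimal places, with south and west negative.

-153.7500, -153.6667

Field B=1, B=1: +1·20° lon, +1·10° lat → SW at lon -160°, lat -80°.
Square 3, 1: +3·2° lon, +1·1° lat → SW at lon -154°, lat -79°.
Subsquare d=3, x=23: +3·0.0833333° lon, +23·0.0416667° lat → SW at lon -153.75°, lat -78.0417°.
Cell spans 0.0833333° lon × 0.0416667° lat.
west -153.7500, east -153.6667.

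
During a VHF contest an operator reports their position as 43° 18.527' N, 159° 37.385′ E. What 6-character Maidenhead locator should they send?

QN93th

Shift to the Maidenhead origin (180°W, 90°S): lon 339.6231, lat 133.3088.
Field (20°×10°, letters A–R): lon ⌊339.6231/20⌋ = 16 → Q; lat ⌊133.3088/10⌋ = 13 → N.
Square (2°×1°, digits 0–9): lon ⌊19.6231/2⌋ = 9; lat ⌊3.3088/1⌋ = 3.
Subsquare (5′×2.5′, letters a–x): lon ⌊1.6231/0.0833333⌋ = 19 → t; lat ⌊0.3088/0.0416667⌋ = 7 → h.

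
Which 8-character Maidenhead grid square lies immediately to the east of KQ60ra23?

KQ60ra33

Longitude extended square 2; +1 → 3.
The latitude characters are unchanged.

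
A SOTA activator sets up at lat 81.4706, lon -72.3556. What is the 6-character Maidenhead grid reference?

FR31tl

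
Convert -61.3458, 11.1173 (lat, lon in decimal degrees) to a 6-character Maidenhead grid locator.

Shift to the Maidenhead origin (180°W, 90°S): lon 191.1173, lat 28.6542.
Field: lon ⌊191.1173/20⌋ = 9 → J; lat ⌊28.6542/10⌋ = 2 → C.
Square: lon ⌊11.1173/2⌋ = 5; lat ⌊8.6542/1⌋ = 8.
Subsquare: lon ⌊1.1173/0.0833333⌋ = 13 → n; lat ⌊0.6542/0.0416667⌋ = 15 → p.

JC58np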